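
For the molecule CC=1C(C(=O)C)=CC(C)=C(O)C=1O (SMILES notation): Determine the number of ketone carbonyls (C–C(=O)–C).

1

The ketone motif appears at heavy-atom position 4 in the SMILES.
Other groups present: 2 hydroxyl.
Ketone count: 1.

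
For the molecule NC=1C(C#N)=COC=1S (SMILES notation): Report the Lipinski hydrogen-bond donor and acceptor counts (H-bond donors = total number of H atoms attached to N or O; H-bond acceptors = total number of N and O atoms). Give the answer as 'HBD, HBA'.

Donors: find every N or O and count the H atoms it carries.
  atom 1 (N): bond orders sum to 1 → 2 H
  atom 5 (N): bond orders sum to 3 → 0 H
  atom 7 (O): bond orders sum to 2 → 0 H
Lipinski HBD = 2.
Acceptors: N atoms = 2, O atoms = 1 → HBA = 3.

2, 3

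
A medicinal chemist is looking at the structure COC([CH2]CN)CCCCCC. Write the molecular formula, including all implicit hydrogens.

C10H23NO

Walk through each heavy atom and fill implicit hydrogens from standard valence (C 4, N 3, O 2, S 2, halogen 1):
  atom 1: C, bond orders sum to 1 (valence 4) → 3 H
  atom 2: O, bond orders sum to 2 (valence 2) → 0 H
  atom 3: C, bond orders sum to 3 (valence 4) → 1 H
  atom 4: C with explicit H count 2
  atom 5: C, bond orders sum to 2 (valence 4) → 2 H
  atom 6: N, bond orders sum to 1 (valence 3) → 2 H
  atom 7: C, bond orders sum to 2 (valence 4) → 2 H
  atom 8: C, bond orders sum to 2 (valence 4) → 2 H
  atom 9: C, bond orders sum to 2 (valence 4) → 2 H
  atom 10: C, bond orders sum to 2 (valence 4) → 2 H
  atom 11: C, bond orders sum to 2 (valence 4) → 2 H
  atom 12: C, bond orders sum to 1 (valence 4) → 3 H
Totals → C:10, H:23, N:1, O:1.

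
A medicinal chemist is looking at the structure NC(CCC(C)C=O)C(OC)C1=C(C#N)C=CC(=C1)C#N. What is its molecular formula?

Walk through each heavy atom and fill implicit hydrogens from standard valence (C 4, N 3, O 2, S 2, halogen 1):
  atom 1: N, bond orders sum to 1 (valence 3) → 2 H
  atom 2: C, bond orders sum to 3 (valence 4) → 1 H
  atom 3: C, bond orders sum to 2 (valence 4) → 2 H
  atom 4: C, bond orders sum to 2 (valence 4) → 2 H
  atom 5: C, bond orders sum to 3 (valence 4) → 1 H
  atom 6: C, bond orders sum to 1 (valence 4) → 3 H
  atom 7: C, bond orders sum to 3 (valence 4) → 1 H
  atom 8: O, bond orders sum to 2 (valence 2) → 0 H
  atom 9: C, bond orders sum to 3 (valence 4) → 1 H
  atom 10: O, bond orders sum to 2 (valence 2) → 0 H
  atom 11: C, bond orders sum to 1 (valence 4) → 3 H
  atom 12: C, bond orders sum to 4 (valence 4) → 0 H
  atom 13: C, bond orders sum to 4 (valence 4) → 0 H
  atom 14: C, bond orders sum to 4 (valence 4) → 0 H
  atom 15: N, bond orders sum to 3 (valence 3) → 0 H
  atom 16: C, bond orders sum to 3 (valence 4) → 1 H
  atom 17: C, bond orders sum to 3 (valence 4) → 1 H
  atom 18: C, bond orders sum to 4 (valence 4) → 0 H
  atom 19: C, bond orders sum to 3 (valence 4) → 1 H
  atom 20: C, bond orders sum to 4 (valence 4) → 0 H
  atom 21: N, bond orders sum to 3 (valence 3) → 0 H
Totals → C:16, H:19, N:3, O:2.

C16H19N3O2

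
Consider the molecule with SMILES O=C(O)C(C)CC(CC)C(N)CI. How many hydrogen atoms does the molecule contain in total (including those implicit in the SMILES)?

18

Walk through each heavy atom and fill implicit hydrogens from standard valence (C 4, N 3, O 2, S 2, halogen 1):
  atom 1: O, bond orders sum to 2 (valence 2) → 0 H
  atom 2: C, bond orders sum to 4 (valence 4) → 0 H
  atom 3: O, bond orders sum to 1 (valence 2) → 1 H
  atom 4: C, bond orders sum to 3 (valence 4) → 1 H
  atom 5: C, bond orders sum to 1 (valence 4) → 3 H
  atom 6: C, bond orders sum to 2 (valence 4) → 2 H
  atom 7: C, bond orders sum to 3 (valence 4) → 1 H
  atom 8: C, bond orders sum to 2 (valence 4) → 2 H
  atom 9: C, bond orders sum to 1 (valence 4) → 3 H
  atom 10: C, bond orders sum to 3 (valence 4) → 1 H
  atom 11: N, bond orders sum to 1 (valence 3) → 2 H
  atom 12: C, bond orders sum to 2 (valence 4) → 2 H
  atom 13: I (halogen, monovalent) → 0 H
Total hydrogens: 18.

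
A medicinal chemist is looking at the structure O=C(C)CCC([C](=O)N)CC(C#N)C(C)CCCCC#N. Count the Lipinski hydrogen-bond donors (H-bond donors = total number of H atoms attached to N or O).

2

Donors: find every N or O and count the H atoms it carries.
  atom 1 (O): bond orders sum to 2 → 0 H
  atom 8 (O): bond orders sum to 2 → 0 H
  atom 9 (N): bond orders sum to 1 → 2 H
  atom 13 (N): bond orders sum to 3 → 0 H
  atom 21 (N): bond orders sum to 3 → 0 H
Lipinski HBD = 2.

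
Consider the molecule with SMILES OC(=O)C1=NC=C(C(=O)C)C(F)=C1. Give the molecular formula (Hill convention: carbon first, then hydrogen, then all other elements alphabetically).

C8H6FNO3

Walk through each heavy atom and fill implicit hydrogens from standard valence (C 4, N 3, O 2, S 2, halogen 1):
  atom 1: O, bond orders sum to 1 (valence 2) → 1 H
  atom 2: C, bond orders sum to 4 (valence 4) → 0 H
  atom 3: O, bond orders sum to 2 (valence 2) → 0 H
  atom 4: C, bond orders sum to 4 (valence 4) → 0 H
  atom 5: N, bond orders sum to 3 (valence 3) → 0 H
  atom 6: C, bond orders sum to 3 (valence 4) → 1 H
  atom 7: C, bond orders sum to 4 (valence 4) → 0 H
  atom 8: C, bond orders sum to 4 (valence 4) → 0 H
  atom 9: O, bond orders sum to 2 (valence 2) → 0 H
  atom 10: C, bond orders sum to 1 (valence 4) → 3 H
  atom 11: C, bond orders sum to 4 (valence 4) → 0 H
  atom 12: F (halogen, monovalent) → 0 H
  atom 13: C, bond orders sum to 3 (valence 4) → 1 H
Totals → C:8, H:6, F:1, N:1, O:3.
In Hill order: C8H6FNO3.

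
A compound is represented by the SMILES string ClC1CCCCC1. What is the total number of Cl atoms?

1

Scan the SMILES for Cl atoms (remember two-letter symbols like Cl and Br are single atoms).
Chlorine count: 1.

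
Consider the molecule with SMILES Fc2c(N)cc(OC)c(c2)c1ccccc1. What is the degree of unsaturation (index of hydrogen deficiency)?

Molecular formula: C13H12FNO.
DoU = (2C + 2 + N − H − X) / 2, where X is the halogen count and O/S are ignored.
    = (2·13 + 2 + 1 − 12 − 1) / 2 = 16 / 2 = 8.

8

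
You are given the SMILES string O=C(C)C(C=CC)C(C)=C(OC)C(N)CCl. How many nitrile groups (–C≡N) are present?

0

Scan the SMILES for the nitrile motif — none present.
Groups that are present: 2 alkene, 1 ether, 1 ketone, 1 primary amine.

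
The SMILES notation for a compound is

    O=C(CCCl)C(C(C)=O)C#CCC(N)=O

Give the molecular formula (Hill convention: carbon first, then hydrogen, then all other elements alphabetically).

Walk through each heavy atom and fill implicit hydrogens from standard valence (C 4, N 3, O 2, S 2, halogen 1):
  atom 1: O, bond orders sum to 2 (valence 2) → 0 H
  atom 2: C, bond orders sum to 4 (valence 4) → 0 H
  atom 3: C, bond orders sum to 2 (valence 4) → 2 H
  atom 4: C, bond orders sum to 2 (valence 4) → 2 H
  atom 5: Cl (halogen, monovalent) → 0 H
  atom 6: C, bond orders sum to 3 (valence 4) → 1 H
  atom 7: C, bond orders sum to 4 (valence 4) → 0 H
  atom 8: C, bond orders sum to 1 (valence 4) → 3 H
  atom 9: O, bond orders sum to 2 (valence 2) → 0 H
  atom 10: C, bond orders sum to 4 (valence 4) → 0 H
  atom 11: C, bond orders sum to 4 (valence 4) → 0 H
  atom 12: C, bond orders sum to 2 (valence 4) → 2 H
  atom 13: C, bond orders sum to 4 (valence 4) → 0 H
  atom 14: N, bond orders sum to 1 (valence 3) → 2 H
  atom 15: O, bond orders sum to 2 (valence 2) → 0 H
Totals → C:10, H:12, Cl:1, N:1, O:3.
In Hill order: C10H12ClNO3.

C10H12ClNO3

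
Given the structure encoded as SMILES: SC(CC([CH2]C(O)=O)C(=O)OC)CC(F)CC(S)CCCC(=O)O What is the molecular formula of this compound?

Walk through each heavy atom and fill implicit hydrogens from standard valence (C 4, N 3, O 2, S 2, halogen 1):
  atom 1: S, bond orders sum to 1 (valence 2) → 1 H
  atom 2: C, bond orders sum to 3 (valence 4) → 1 H
  atom 3: C, bond orders sum to 2 (valence 4) → 2 H
  atom 4: C, bond orders sum to 3 (valence 4) → 1 H
  atom 5: C with explicit H count 2
  atom 6: C, bond orders sum to 4 (valence 4) → 0 H
  atom 7: O, bond orders sum to 1 (valence 2) → 1 H
  atom 8: O, bond orders sum to 2 (valence 2) → 0 H
  atom 9: C, bond orders sum to 4 (valence 4) → 0 H
  atom 10: O, bond orders sum to 2 (valence 2) → 0 H
  atom 11: O, bond orders sum to 2 (valence 2) → 0 H
  atom 12: C, bond orders sum to 1 (valence 4) → 3 H
  atom 13: C, bond orders sum to 2 (valence 4) → 2 H
  atom 14: C, bond orders sum to 3 (valence 4) → 1 H
  atom 15: F (halogen, monovalent) → 0 H
  atom 16: C, bond orders sum to 2 (valence 4) → 2 H
  atom 17: C, bond orders sum to 3 (valence 4) → 1 H
  atom 18: S, bond orders sum to 1 (valence 2) → 1 H
  atom 19: C, bond orders sum to 2 (valence 4) → 2 H
  atom 20: C, bond orders sum to 2 (valence 4) → 2 H
  atom 21: C, bond orders sum to 2 (valence 4) → 2 H
  atom 22: C, bond orders sum to 4 (valence 4) → 0 H
  atom 23: O, bond orders sum to 2 (valence 2) → 0 H
  atom 24: O, bond orders sum to 1 (valence 2) → 1 H
Totals → C:15, H:25, F:1, O:6, S:2.

C15H25FO6S2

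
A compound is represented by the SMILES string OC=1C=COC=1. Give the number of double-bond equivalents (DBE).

3

Degree of unsaturation = (number of rings) + (number of π bonds).
Ring closures in the SMILES: 1.
π bonds: 2 double bonds (each 1 DoU) → 2 DoU from unsaturation.
Total DoU = 1 + 2 = 3.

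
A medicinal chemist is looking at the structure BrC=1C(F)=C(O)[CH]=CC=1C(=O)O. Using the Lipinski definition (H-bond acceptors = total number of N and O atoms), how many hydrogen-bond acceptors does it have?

3

N atoms: 0; O atoms: 3.
Lipinski HBA = 0 + 3 = 3.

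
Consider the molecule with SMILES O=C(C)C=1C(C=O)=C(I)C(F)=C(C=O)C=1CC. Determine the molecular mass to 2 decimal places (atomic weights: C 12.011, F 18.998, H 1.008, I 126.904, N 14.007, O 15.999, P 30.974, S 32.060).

First, the molecular formula is C12H10FIO3 (counting implicit H from valence).
  C: 12 × 12.011 = 144.132
  F: 1 × 18.998 = 18.998
  H: 10 × 1.008 = 10.080
  I: 1 × 126.904 = 126.904
  O: 3 × 15.999 = 47.997
Sum: 12×12.011 + 1×18.998 + 10×1.008 + 1×126.904 + 3×15.999 = 348.111 → 348.11 g/mol.

348.11 g/mol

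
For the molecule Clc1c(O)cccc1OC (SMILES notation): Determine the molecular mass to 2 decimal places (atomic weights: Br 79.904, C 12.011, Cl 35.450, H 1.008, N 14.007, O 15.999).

First, the molecular formula is C7H7ClO2 (counting implicit H from valence).
  C: 7 × 12.011 = 84.077
  Cl: 1 × 35.450 = 35.450
  H: 7 × 1.008 = 7.056
  O: 2 × 15.999 = 31.998
Sum: 7×12.011 + 1×35.450 + 7×1.008 + 2×15.999 = 158.581 → 158.58 g/mol.

158.58 g/mol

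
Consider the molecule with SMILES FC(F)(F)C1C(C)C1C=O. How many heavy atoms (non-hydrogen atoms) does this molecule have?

Every atom symbol written in the SMILES (organic subset) is one heavy atom; implicit H are not written.
Heavy atoms by element → C:6, F:3, O:1.
Total: 10.

10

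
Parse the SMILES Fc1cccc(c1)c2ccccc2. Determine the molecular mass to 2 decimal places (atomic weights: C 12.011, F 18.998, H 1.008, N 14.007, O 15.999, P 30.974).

172.20 g/mol

First, the molecular formula is C12H9F (counting implicit H from valence).
  C: 12 × 12.011 = 144.132
  F: 1 × 18.998 = 18.998
  H: 9 × 1.008 = 9.072
Sum: 12×12.011 + 1×18.998 + 9×1.008 = 172.202 → 172.20 g/mol.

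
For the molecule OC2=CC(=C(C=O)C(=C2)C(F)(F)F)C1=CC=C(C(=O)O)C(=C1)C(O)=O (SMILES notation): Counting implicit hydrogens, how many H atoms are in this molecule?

9

Walk through each heavy atom and fill implicit hydrogens from standard valence (C 4, N 3, O 2, S 2, halogen 1):
  atom 1: O, bond orders sum to 1 (valence 2) → 1 H
  atom 2: C, bond orders sum to 4 (valence 4) → 0 H
  atom 3: C, bond orders sum to 3 (valence 4) → 1 H
  atom 4: C, bond orders sum to 4 (valence 4) → 0 H
  atom 5: C, bond orders sum to 4 (valence 4) → 0 H
  atom 6: C, bond orders sum to 3 (valence 4) → 1 H
  atom 7: O, bond orders sum to 2 (valence 2) → 0 H
  atom 8: C, bond orders sum to 4 (valence 4) → 0 H
  atom 9: C, bond orders sum to 3 (valence 4) → 1 H
  atom 10: C, bond orders sum to 4 (valence 4) → 0 H
  atom 11: F (halogen, monovalent) → 0 H
  atom 12: F (halogen, monovalent) → 0 H
  atom 13: F (halogen, monovalent) → 0 H
  atom 14: C, bond orders sum to 4 (valence 4) → 0 H
  atom 15: C, bond orders sum to 3 (valence 4) → 1 H
  atom 16: C, bond orders sum to 3 (valence 4) → 1 H
  atom 17: C, bond orders sum to 4 (valence 4) → 0 H
  atom 18: C, bond orders sum to 4 (valence 4) → 0 H
  atom 19: O, bond orders sum to 2 (valence 2) → 0 H
  atom 20: O, bond orders sum to 1 (valence 2) → 1 H
  atom 21: C, bond orders sum to 4 (valence 4) → 0 H
  atom 22: C, bond orders sum to 3 (valence 4) → 1 H
  atom 23: C, bond orders sum to 4 (valence 4) → 0 H
  atom 24: O, bond orders sum to 1 (valence 2) → 1 H
  atom 25: O, bond orders sum to 2 (valence 2) → 0 H
Total hydrogens: 9.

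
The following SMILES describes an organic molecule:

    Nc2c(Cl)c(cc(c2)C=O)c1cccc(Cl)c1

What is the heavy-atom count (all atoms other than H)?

Every atom symbol written in the SMILES (organic subset) is one heavy atom; implicit H are not written.
Heavy atoms by element → C:13, Cl:2, N:1, O:1.
Total: 17.

17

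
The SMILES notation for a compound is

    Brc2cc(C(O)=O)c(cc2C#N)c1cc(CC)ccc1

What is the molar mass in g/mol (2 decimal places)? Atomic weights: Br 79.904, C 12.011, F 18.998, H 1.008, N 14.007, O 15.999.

330.18 g/mol

First, the molecular formula is C16H12BrNO2 (counting implicit H from valence).
  Br: 1 × 79.904 = 79.904
  C: 16 × 12.011 = 192.176
  H: 12 × 1.008 = 12.096
  N: 1 × 14.007 = 14.007
  O: 2 × 15.999 = 31.998
Sum: 1×79.904 + 16×12.011 + 12×1.008 + 1×14.007 + 2×15.999 = 330.181 → 330.18 g/mol.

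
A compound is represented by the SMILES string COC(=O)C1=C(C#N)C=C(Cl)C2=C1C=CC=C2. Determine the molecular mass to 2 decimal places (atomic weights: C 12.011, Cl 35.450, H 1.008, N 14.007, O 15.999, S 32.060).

First, the molecular formula is C13H8ClNO2 (counting implicit H from valence).
  C: 13 × 12.011 = 156.143
  Cl: 1 × 35.450 = 35.450
  H: 8 × 1.008 = 8.064
  N: 1 × 14.007 = 14.007
  O: 2 × 15.999 = 31.998
Sum: 13×12.011 + 1×35.450 + 8×1.008 + 1×14.007 + 2×15.999 = 245.662 → 245.66 g/mol.

245.66 g/mol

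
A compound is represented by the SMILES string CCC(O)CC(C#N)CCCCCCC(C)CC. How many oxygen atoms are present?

Scan the SMILES for O atoms (remember two-letter symbols like Cl and Br are single atoms).
Oxygen count: 1.

1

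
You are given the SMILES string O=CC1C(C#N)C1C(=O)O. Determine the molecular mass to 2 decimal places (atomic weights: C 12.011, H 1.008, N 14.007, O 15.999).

First, the molecular formula is C6H5NO3 (counting implicit H from valence).
  C: 6 × 12.011 = 72.066
  H: 5 × 1.008 = 5.040
  N: 1 × 14.007 = 14.007
  O: 3 × 15.999 = 47.997
Sum: 6×12.011 + 5×1.008 + 1×14.007 + 3×15.999 = 139.110 → 139.11 g/mol.

139.11 g/mol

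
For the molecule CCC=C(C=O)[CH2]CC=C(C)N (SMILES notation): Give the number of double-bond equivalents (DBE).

3

Degree of unsaturation = (number of rings) + (number of π bonds).
Ring closures in the SMILES: 0.
π bonds: 3 double bonds (each 1 DoU) → 3 DoU from unsaturation.
Total DoU = 0 + 3 = 3.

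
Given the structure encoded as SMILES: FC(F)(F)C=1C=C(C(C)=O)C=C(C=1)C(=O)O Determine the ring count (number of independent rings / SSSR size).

1

In SMILES, each pair of matching ring-closure digits denotes one ring-closing bond; the number of such bonds equals the number of independent rings.
Ring-closure bonds here: 1.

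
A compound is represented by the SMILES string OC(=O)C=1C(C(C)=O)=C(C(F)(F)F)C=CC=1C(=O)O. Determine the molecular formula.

Walk through each heavy atom and fill implicit hydrogens from standard valence (C 4, N 3, O 2, S 2, halogen 1):
  atom 1: O, bond orders sum to 1 (valence 2) → 1 H
  atom 2: C, bond orders sum to 4 (valence 4) → 0 H
  atom 3: O, bond orders sum to 2 (valence 2) → 0 H
  atom 4: C, bond orders sum to 4 (valence 4) → 0 H
  atom 5: C, bond orders sum to 4 (valence 4) → 0 H
  atom 6: C, bond orders sum to 4 (valence 4) → 0 H
  atom 7: C, bond orders sum to 1 (valence 4) → 3 H
  atom 8: O, bond orders sum to 2 (valence 2) → 0 H
  atom 9: C, bond orders sum to 4 (valence 4) → 0 H
  atom 10: C, bond orders sum to 4 (valence 4) → 0 H
  atom 11: F (halogen, monovalent) → 0 H
  atom 12: F (halogen, monovalent) → 0 H
  atom 13: F (halogen, monovalent) → 0 H
  atom 14: C, bond orders sum to 3 (valence 4) → 1 H
  atom 15: C, bond orders sum to 3 (valence 4) → 1 H
  atom 16: C, bond orders sum to 4 (valence 4) → 0 H
  atom 17: C, bond orders sum to 4 (valence 4) → 0 H
  atom 18: O, bond orders sum to 2 (valence 2) → 0 H
  atom 19: O, bond orders sum to 1 (valence 2) → 1 H
Totals → C:11, H:7, F:3, O:5.

C11H7F3O5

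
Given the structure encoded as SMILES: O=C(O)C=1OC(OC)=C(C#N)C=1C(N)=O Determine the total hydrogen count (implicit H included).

Walk through each heavy atom and fill implicit hydrogens from standard valence (C 4, N 3, O 2, S 2, halogen 1):
  atom 1: O, bond orders sum to 2 (valence 2) → 0 H
  atom 2: C, bond orders sum to 4 (valence 4) → 0 H
  atom 3: O, bond orders sum to 1 (valence 2) → 1 H
  atom 4: C, bond orders sum to 4 (valence 4) → 0 H
  atom 5: O, bond orders sum to 2 (valence 2) → 0 H
  atom 6: C, bond orders sum to 4 (valence 4) → 0 H
  atom 7: O, bond orders sum to 2 (valence 2) → 0 H
  atom 8: C, bond orders sum to 1 (valence 4) → 3 H
  atom 9: C, bond orders sum to 4 (valence 4) → 0 H
  atom 10: C, bond orders sum to 4 (valence 4) → 0 H
  atom 11: N, bond orders sum to 3 (valence 3) → 0 H
  atom 12: C, bond orders sum to 4 (valence 4) → 0 H
  atom 13: C, bond orders sum to 4 (valence 4) → 0 H
  atom 14: N, bond orders sum to 1 (valence 3) → 2 H
  atom 15: O, bond orders sum to 2 (valence 2) → 0 H
Total hydrogens: 6.

6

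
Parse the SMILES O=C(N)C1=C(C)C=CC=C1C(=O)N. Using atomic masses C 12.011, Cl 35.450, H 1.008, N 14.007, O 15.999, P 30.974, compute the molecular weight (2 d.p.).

178.19 g/mol

First, the molecular formula is C9H10N2O2 (counting implicit H from valence).
  C: 9 × 12.011 = 108.099
  H: 10 × 1.008 = 10.080
  N: 2 × 14.007 = 28.014
  O: 2 × 15.999 = 31.998
Sum: 9×12.011 + 10×1.008 + 2×14.007 + 2×15.999 = 178.191 → 178.19 g/mol.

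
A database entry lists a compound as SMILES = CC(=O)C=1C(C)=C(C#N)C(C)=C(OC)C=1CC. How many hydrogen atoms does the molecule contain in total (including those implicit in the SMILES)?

Walk through each heavy atom and fill implicit hydrogens from standard valence (C 4, N 3, O 2, S 2, halogen 1):
  atom 1: C, bond orders sum to 1 (valence 4) → 3 H
  atom 2: C, bond orders sum to 4 (valence 4) → 0 H
  atom 3: O, bond orders sum to 2 (valence 2) → 0 H
  atom 4: C, bond orders sum to 4 (valence 4) → 0 H
  atom 5: C, bond orders sum to 4 (valence 4) → 0 H
  atom 6: C, bond orders sum to 1 (valence 4) → 3 H
  atom 7: C, bond orders sum to 4 (valence 4) → 0 H
  atom 8: C, bond orders sum to 4 (valence 4) → 0 H
  atom 9: N, bond orders sum to 3 (valence 3) → 0 H
  atom 10: C, bond orders sum to 4 (valence 4) → 0 H
  atom 11: C, bond orders sum to 1 (valence 4) → 3 H
  atom 12: C, bond orders sum to 4 (valence 4) → 0 H
  atom 13: O, bond orders sum to 2 (valence 2) → 0 H
  atom 14: C, bond orders sum to 1 (valence 4) → 3 H
  atom 15: C, bond orders sum to 4 (valence 4) → 0 H
  atom 16: C, bond orders sum to 2 (valence 4) → 2 H
  atom 17: C, bond orders sum to 1 (valence 4) → 3 H
Total hydrogens: 17.

17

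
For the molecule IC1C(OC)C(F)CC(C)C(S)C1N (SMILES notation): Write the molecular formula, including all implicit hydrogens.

Walk through each heavy atom and fill implicit hydrogens from standard valence (C 4, N 3, O 2, S 2, halogen 1):
  atom 1: I (halogen, monovalent) → 0 H
  atom 2: C, bond orders sum to 3 (valence 4) → 1 H
  atom 3: C, bond orders sum to 3 (valence 4) → 1 H
  atom 4: O, bond orders sum to 2 (valence 2) → 0 H
  atom 5: C, bond orders sum to 1 (valence 4) → 3 H
  atom 6: C, bond orders sum to 3 (valence 4) → 1 H
  atom 7: F (halogen, monovalent) → 0 H
  atom 8: C, bond orders sum to 2 (valence 4) → 2 H
  atom 9: C, bond orders sum to 3 (valence 4) → 1 H
  atom 10: C, bond orders sum to 1 (valence 4) → 3 H
  atom 11: C, bond orders sum to 3 (valence 4) → 1 H
  atom 12: S, bond orders sum to 1 (valence 2) → 1 H
  atom 13: C, bond orders sum to 3 (valence 4) → 1 H
  atom 14: N, bond orders sum to 1 (valence 3) → 2 H
Totals → C:9, H:17, F:1, I:1, N:1, O:1, S:1.

C9H17FINOS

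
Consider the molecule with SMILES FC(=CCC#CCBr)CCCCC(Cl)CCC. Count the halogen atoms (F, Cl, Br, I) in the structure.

Halogen atoms appear at heavy-atom positions 1, 8, 14 (1×Br, 1×Cl, 1×F).
Other groups present: 1 alkene, 1 alkyne.
Halogen count: 3.

3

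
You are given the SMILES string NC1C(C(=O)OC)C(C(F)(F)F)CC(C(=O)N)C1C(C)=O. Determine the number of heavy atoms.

21

Every atom symbol written in the SMILES (organic subset) is one heavy atom; implicit H are not written.
Heavy atoms by element → C:12, F:3, N:2, O:4.
Total: 21.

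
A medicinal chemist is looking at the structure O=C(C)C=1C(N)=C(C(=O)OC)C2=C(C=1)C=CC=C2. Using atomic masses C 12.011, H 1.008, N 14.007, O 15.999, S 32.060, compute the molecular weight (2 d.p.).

243.26 g/mol

First, the molecular formula is C14H13NO3 (counting implicit H from valence).
  C: 14 × 12.011 = 168.154
  H: 13 × 1.008 = 13.104
  N: 1 × 14.007 = 14.007
  O: 3 × 15.999 = 47.997
Sum: 14×12.011 + 13×1.008 + 1×14.007 + 3×15.999 = 243.262 → 243.26 g/mol.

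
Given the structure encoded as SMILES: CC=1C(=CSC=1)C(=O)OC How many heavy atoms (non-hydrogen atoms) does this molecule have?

Every atom symbol written in the SMILES (organic subset) is one heavy atom; implicit H are not written.
Heavy atoms by element → C:7, O:2, S:1.
Total: 10.

10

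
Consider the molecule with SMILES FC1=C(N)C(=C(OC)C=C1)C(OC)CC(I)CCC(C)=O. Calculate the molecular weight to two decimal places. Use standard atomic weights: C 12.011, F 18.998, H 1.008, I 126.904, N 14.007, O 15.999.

409.24 g/mol

First, the molecular formula is C15H21FINO3 (counting implicit H from valence).
  C: 15 × 12.011 = 180.165
  F: 1 × 18.998 = 18.998
  H: 21 × 1.008 = 21.168
  I: 1 × 126.904 = 126.904
  N: 1 × 14.007 = 14.007
  O: 3 × 15.999 = 47.997
Sum: 15×12.011 + 1×18.998 + 21×1.008 + 1×126.904 + 1×14.007 + 3×15.999 = 409.239 → 409.24 g/mol.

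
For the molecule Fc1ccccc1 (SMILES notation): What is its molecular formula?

Walk through each heavy atom and fill implicit hydrogens from standard valence (C 4, N 3, O 2, S 2, halogen 1); for lowercase aromatic atoms, an aromatic c carries 1 H when it has two neighbours and 0 H with three, and aromatic n carries 0 H:
  atom 1: F (halogen, monovalent) → 0 H
  atom 2: aromatic c, 3 neighbours → 0 H
  atom 3: aromatic c, 2 neighbours → 1 H
  atom 4: aromatic c, 2 neighbours → 1 H
  atom 5: aromatic c, 2 neighbours → 1 H
  atom 6: aromatic c, 2 neighbours → 1 H
  atom 7: aromatic c, 2 neighbours → 1 H
Totals → C:6, H:5, F:1.

C6H5F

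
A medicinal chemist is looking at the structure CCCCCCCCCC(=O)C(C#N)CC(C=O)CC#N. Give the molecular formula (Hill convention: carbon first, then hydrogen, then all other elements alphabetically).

C17H26N2O2

Walk through each heavy atom and fill implicit hydrogens from standard valence (C 4, N 3, O 2, S 2, halogen 1):
  atom 1: C, bond orders sum to 1 (valence 4) → 3 H
  atom 2: C, bond orders sum to 2 (valence 4) → 2 H
  atom 3: C, bond orders sum to 2 (valence 4) → 2 H
  atom 4: C, bond orders sum to 2 (valence 4) → 2 H
  atom 5: C, bond orders sum to 2 (valence 4) → 2 H
  atom 6: C, bond orders sum to 2 (valence 4) → 2 H
  atom 7: C, bond orders sum to 2 (valence 4) → 2 H
  atom 8: C, bond orders sum to 2 (valence 4) → 2 H
  atom 9: C, bond orders sum to 2 (valence 4) → 2 H
  atom 10: C, bond orders sum to 4 (valence 4) → 0 H
  atom 11: O, bond orders sum to 2 (valence 2) → 0 H
  atom 12: C, bond orders sum to 3 (valence 4) → 1 H
  atom 13: C, bond orders sum to 4 (valence 4) → 0 H
  atom 14: N, bond orders sum to 3 (valence 3) → 0 H
  atom 15: C, bond orders sum to 2 (valence 4) → 2 H
  atom 16: C, bond orders sum to 3 (valence 4) → 1 H
  atom 17: C, bond orders sum to 3 (valence 4) → 1 H
  atom 18: O, bond orders sum to 2 (valence 2) → 0 H
  atom 19: C, bond orders sum to 2 (valence 4) → 2 H
  atom 20: C, bond orders sum to 4 (valence 4) → 0 H
  atom 21: N, bond orders sum to 3 (valence 3) → 0 H
Totals → C:17, H:26, N:2, O:2.
In Hill order: C17H26N2O2.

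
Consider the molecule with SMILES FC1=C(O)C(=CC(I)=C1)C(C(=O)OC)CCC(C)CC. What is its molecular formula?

C15H20FIO3

Walk through each heavy atom and fill implicit hydrogens from standard valence (C 4, N 3, O 2, S 2, halogen 1):
  atom 1: F (halogen, monovalent) → 0 H
  atom 2: C, bond orders sum to 4 (valence 4) → 0 H
  atom 3: C, bond orders sum to 4 (valence 4) → 0 H
  atom 4: O, bond orders sum to 1 (valence 2) → 1 H
  atom 5: C, bond orders sum to 4 (valence 4) → 0 H
  atom 6: C, bond orders sum to 3 (valence 4) → 1 H
  atom 7: C, bond orders sum to 4 (valence 4) → 0 H
  atom 8: I (halogen, monovalent) → 0 H
  atom 9: C, bond orders sum to 3 (valence 4) → 1 H
  atom 10: C, bond orders sum to 3 (valence 4) → 1 H
  atom 11: C, bond orders sum to 4 (valence 4) → 0 H
  atom 12: O, bond orders sum to 2 (valence 2) → 0 H
  atom 13: O, bond orders sum to 2 (valence 2) → 0 H
  atom 14: C, bond orders sum to 1 (valence 4) → 3 H
  atom 15: C, bond orders sum to 2 (valence 4) → 2 H
  atom 16: C, bond orders sum to 2 (valence 4) → 2 H
  atom 17: C, bond orders sum to 3 (valence 4) → 1 H
  atom 18: C, bond orders sum to 1 (valence 4) → 3 H
  atom 19: C, bond orders sum to 2 (valence 4) → 2 H
  atom 20: C, bond orders sum to 1 (valence 4) → 3 H
Totals → C:15, H:20, F:1, I:1, O:3.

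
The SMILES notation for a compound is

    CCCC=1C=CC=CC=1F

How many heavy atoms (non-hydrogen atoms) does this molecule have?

10

Every atom symbol written in the SMILES (organic subset) is one heavy atom; implicit H are not written.
Heavy atoms by element → C:9, F:1.
Total: 10.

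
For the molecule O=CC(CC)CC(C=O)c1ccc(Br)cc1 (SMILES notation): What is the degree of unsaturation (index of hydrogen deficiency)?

6

Molecular formula: C13H15BrO2.
DoU = (2C + 2 + N − H − X) / 2, where X is the halogen count and O/S are ignored.
    = (2·13 + 2 + 0 − 15 − 1) / 2 = 12 / 2 = 6.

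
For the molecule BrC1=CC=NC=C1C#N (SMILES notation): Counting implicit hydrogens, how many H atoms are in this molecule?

Walk through each heavy atom and fill implicit hydrogens from standard valence (C 4, N 3, O 2, S 2, halogen 1):
  atom 1: Br (halogen, monovalent) → 0 H
  atom 2: C, bond orders sum to 4 (valence 4) → 0 H
  atom 3: C, bond orders sum to 3 (valence 4) → 1 H
  atom 4: C, bond orders sum to 3 (valence 4) → 1 H
  atom 5: N, bond orders sum to 3 (valence 3) → 0 H
  atom 6: C, bond orders sum to 3 (valence 4) → 1 H
  atom 7: C, bond orders sum to 4 (valence 4) → 0 H
  atom 8: C, bond orders sum to 4 (valence 4) → 0 H
  atom 9: N, bond orders sum to 3 (valence 3) → 0 H
Total hydrogens: 3.

3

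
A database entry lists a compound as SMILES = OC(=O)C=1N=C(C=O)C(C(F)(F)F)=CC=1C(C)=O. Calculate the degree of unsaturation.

Molecular formula: C10H6F3NO4.
DoU = (2C + 2 + N − H − X) / 2, where X is the halogen count and O/S are ignored.
    = (2·10 + 2 + 1 − 6 − 3) / 2 = 14 / 2 = 7.

7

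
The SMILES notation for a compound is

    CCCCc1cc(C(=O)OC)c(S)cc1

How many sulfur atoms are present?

1

Scan the SMILES for S atoms (remember two-letter symbols like Cl and Br are single atoms).
Sulfur count: 1.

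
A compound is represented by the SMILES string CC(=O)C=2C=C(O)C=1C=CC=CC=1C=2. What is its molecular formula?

C12H10O2

Walk through each heavy atom and fill implicit hydrogens from standard valence (C 4, N 3, O 2, S 2, halogen 1):
  atom 1: C, bond orders sum to 1 (valence 4) → 3 H
  atom 2: C, bond orders sum to 4 (valence 4) → 0 H
  atom 3: O, bond orders sum to 2 (valence 2) → 0 H
  atom 4: C, bond orders sum to 4 (valence 4) → 0 H
  atom 5: C, bond orders sum to 3 (valence 4) → 1 H
  atom 6: C, bond orders sum to 4 (valence 4) → 0 H
  atom 7: O, bond orders sum to 1 (valence 2) → 1 H
  atom 8: C, bond orders sum to 4 (valence 4) → 0 H
  atom 9: C, bond orders sum to 3 (valence 4) → 1 H
  atom 10: C, bond orders sum to 3 (valence 4) → 1 H
  atom 11: C, bond orders sum to 3 (valence 4) → 1 H
  atom 12: C, bond orders sum to 3 (valence 4) → 1 H
  atom 13: C, bond orders sum to 4 (valence 4) → 0 H
  atom 14: C, bond orders sum to 3 (valence 4) → 1 H
Totals → C:12, H:10, O:2.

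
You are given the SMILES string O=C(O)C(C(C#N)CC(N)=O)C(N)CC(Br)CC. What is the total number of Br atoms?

Scan the SMILES for Br atoms (remember two-letter symbols like Cl and Br are single atoms).
Bromine count: 1.

1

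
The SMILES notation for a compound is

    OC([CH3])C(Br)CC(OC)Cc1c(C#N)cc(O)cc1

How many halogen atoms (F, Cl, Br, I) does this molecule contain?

Halogen atoms appear at heavy-atom position 5 (1×Br).
Other groups present: 1 ether, 2 hydroxyl, 1 nitrile.
Halogen count: 1.

1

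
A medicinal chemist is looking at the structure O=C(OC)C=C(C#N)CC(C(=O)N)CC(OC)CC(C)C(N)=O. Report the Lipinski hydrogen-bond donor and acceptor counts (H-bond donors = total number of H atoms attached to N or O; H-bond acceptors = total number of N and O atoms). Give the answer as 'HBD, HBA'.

Donors: find every N or O and count the H atoms it carries.
  atom 1 (O): bond orders sum to 2 → 0 H
  atom 3 (O): bond orders sum to 2 → 0 H
  atom 8 (N): bond orders sum to 3 → 0 H
  atom 12 (O): bond orders sum to 2 → 0 H
  atom 13 (N): bond orders sum to 1 → 2 H
  atom 16 (O): bond orders sum to 2 → 0 H
  atom 22 (N): bond orders sum to 1 → 2 H
  atom 23 (O): bond orders sum to 2 → 0 H
Lipinski HBD = 4.
Acceptors: N atoms = 3, O atoms = 5 → HBA = 8.

4, 8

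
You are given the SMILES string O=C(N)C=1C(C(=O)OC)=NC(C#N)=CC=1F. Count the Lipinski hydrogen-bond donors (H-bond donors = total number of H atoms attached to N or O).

Donors: find every N or O and count the H atoms it carries.
  atom 1 (O): bond orders sum to 2 → 0 H
  atom 3 (N): bond orders sum to 1 → 2 H
  atom 7 (O): bond orders sum to 2 → 0 H
  atom 8 (O): bond orders sum to 2 → 0 H
  atom 10 (N): bond orders sum to 3 → 0 H
  atom 13 (N): bond orders sum to 3 → 0 H
Lipinski HBD = 2.

2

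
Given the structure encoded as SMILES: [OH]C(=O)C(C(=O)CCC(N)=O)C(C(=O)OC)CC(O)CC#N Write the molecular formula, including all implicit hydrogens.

C13H18N2O7

Walk through each heavy atom and fill implicit hydrogens from standard valence (C 4, N 3, O 2, S 2, halogen 1):
  atom 1: O with explicit H count 1
  atom 2: C, bond orders sum to 4 (valence 4) → 0 H
  atom 3: O, bond orders sum to 2 (valence 2) → 0 H
  atom 4: C, bond orders sum to 3 (valence 4) → 1 H
  atom 5: C, bond orders sum to 4 (valence 4) → 0 H
  atom 6: O, bond orders sum to 2 (valence 2) → 0 H
  atom 7: C, bond orders sum to 2 (valence 4) → 2 H
  atom 8: C, bond orders sum to 2 (valence 4) → 2 H
  atom 9: C, bond orders sum to 4 (valence 4) → 0 H
  atom 10: N, bond orders sum to 1 (valence 3) → 2 H
  atom 11: O, bond orders sum to 2 (valence 2) → 0 H
  atom 12: C, bond orders sum to 3 (valence 4) → 1 H
  atom 13: C, bond orders sum to 4 (valence 4) → 0 H
  atom 14: O, bond orders sum to 2 (valence 2) → 0 H
  atom 15: O, bond orders sum to 2 (valence 2) → 0 H
  atom 16: C, bond orders sum to 1 (valence 4) → 3 H
  atom 17: C, bond orders sum to 2 (valence 4) → 2 H
  atom 18: C, bond orders sum to 3 (valence 4) → 1 H
  atom 19: O, bond orders sum to 1 (valence 2) → 1 H
  atom 20: C, bond orders sum to 2 (valence 4) → 2 H
  atom 21: C, bond orders sum to 4 (valence 4) → 0 H
  atom 22: N, bond orders sum to 3 (valence 3) → 0 H
Totals → C:13, H:18, N:2, O:7.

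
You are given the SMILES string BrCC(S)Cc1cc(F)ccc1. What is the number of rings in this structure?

1

In SMILES, each pair of matching ring-closure digits denotes one ring-closing bond; the number of such bonds equals the number of independent rings.
Ring-closure bonds here: 1.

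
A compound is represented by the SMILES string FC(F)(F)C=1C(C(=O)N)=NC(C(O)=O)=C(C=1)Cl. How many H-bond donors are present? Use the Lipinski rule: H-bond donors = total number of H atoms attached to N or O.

3

Donors: find every N or O and count the H atoms it carries.
  atom 8 (O): bond orders sum to 2 → 0 H
  atom 9 (N): bond orders sum to 1 → 2 H
  atom 10 (N): bond orders sum to 3 → 0 H
  atom 13 (O): bond orders sum to 1 → 1 H
  atom 14 (O): bond orders sum to 2 → 0 H
Lipinski HBD = 3.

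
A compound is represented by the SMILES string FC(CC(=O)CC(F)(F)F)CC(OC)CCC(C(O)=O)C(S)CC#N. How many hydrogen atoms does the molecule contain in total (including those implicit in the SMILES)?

Walk through each heavy atom and fill implicit hydrogens from standard valence (C 4, N 3, O 2, S 2, halogen 1):
  atom 1: F (halogen, monovalent) → 0 H
  atom 2: C, bond orders sum to 3 (valence 4) → 1 H
  atom 3: C, bond orders sum to 2 (valence 4) → 2 H
  atom 4: C, bond orders sum to 4 (valence 4) → 0 H
  atom 5: O, bond orders sum to 2 (valence 2) → 0 H
  atom 6: C, bond orders sum to 2 (valence 4) → 2 H
  atom 7: C, bond orders sum to 4 (valence 4) → 0 H
  atom 8: F (halogen, monovalent) → 0 H
  atom 9: F (halogen, monovalent) → 0 H
  atom 10: F (halogen, monovalent) → 0 H
  atom 11: C, bond orders sum to 2 (valence 4) → 2 H
  atom 12: C, bond orders sum to 3 (valence 4) → 1 H
  atom 13: O, bond orders sum to 2 (valence 2) → 0 H
  atom 14: C, bond orders sum to 1 (valence 4) → 3 H
  atom 15: C, bond orders sum to 2 (valence 4) → 2 H
  atom 16: C, bond orders sum to 2 (valence 4) → 2 H
  atom 17: C, bond orders sum to 3 (valence 4) → 1 H
  atom 18: C, bond orders sum to 4 (valence 4) → 0 H
  atom 19: O, bond orders sum to 1 (valence 2) → 1 H
  atom 20: O, bond orders sum to 2 (valence 2) → 0 H
  atom 21: C, bond orders sum to 3 (valence 4) → 1 H
  atom 22: S, bond orders sum to 1 (valence 2) → 1 H
  atom 23: C, bond orders sum to 2 (valence 4) → 2 H
  atom 24: C, bond orders sum to 4 (valence 4) → 0 H
  atom 25: N, bond orders sum to 3 (valence 3) → 0 H
Total hydrogens: 21.

21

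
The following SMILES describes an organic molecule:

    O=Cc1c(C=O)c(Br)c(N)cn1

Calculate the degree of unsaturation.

Molecular formula: C7H5BrN2O2.
DoU = (2C + 2 + N − H − X) / 2, where X is the halogen count and O/S are ignored.
    = (2·7 + 2 + 2 − 5 − 1) / 2 = 12 / 2 = 6.

6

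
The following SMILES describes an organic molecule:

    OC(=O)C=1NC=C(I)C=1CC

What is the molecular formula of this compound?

Walk through each heavy atom and fill implicit hydrogens from standard valence (C 4, N 3, O 2, S 2, halogen 1):
  atom 1: O, bond orders sum to 1 (valence 2) → 1 H
  atom 2: C, bond orders sum to 4 (valence 4) → 0 H
  atom 3: O, bond orders sum to 2 (valence 2) → 0 H
  atom 4: C, bond orders sum to 4 (valence 4) → 0 H
  atom 5: N, bond orders sum to 2 (valence 3) → 1 H
  atom 6: C, bond orders sum to 3 (valence 4) → 1 H
  atom 7: C, bond orders sum to 4 (valence 4) → 0 H
  atom 8: I (halogen, monovalent) → 0 H
  atom 9: C, bond orders sum to 4 (valence 4) → 0 H
  atom 10: C, bond orders sum to 2 (valence 4) → 2 H
  atom 11: C, bond orders sum to 1 (valence 4) → 3 H
Totals → C:7, H:8, I:1, N:1, O:2.
In Hill order: C7H8INO2.

C7H8INO2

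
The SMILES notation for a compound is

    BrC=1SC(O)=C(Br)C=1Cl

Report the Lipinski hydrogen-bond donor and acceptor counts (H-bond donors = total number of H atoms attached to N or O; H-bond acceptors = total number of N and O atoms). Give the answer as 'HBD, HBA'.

1, 1

Donors: find every N or O and count the H atoms it carries.
  atom 5 (O): bond orders sum to 1 → 1 H
Lipinski HBD = 1.
Acceptors: N atoms = 0, O atoms = 1 → HBA = 1.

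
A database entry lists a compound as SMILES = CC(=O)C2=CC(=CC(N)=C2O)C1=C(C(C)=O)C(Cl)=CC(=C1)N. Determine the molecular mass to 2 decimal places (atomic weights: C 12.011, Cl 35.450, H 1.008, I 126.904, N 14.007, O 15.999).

First, the molecular formula is C16H15ClN2O3 (counting implicit H from valence).
  C: 16 × 12.011 = 192.176
  Cl: 1 × 35.450 = 35.450
  H: 15 × 1.008 = 15.120
  N: 2 × 14.007 = 28.014
  O: 3 × 15.999 = 47.997
Sum: 16×12.011 + 1×35.450 + 15×1.008 + 2×14.007 + 3×15.999 = 318.757 → 318.76 g/mol.

318.76 g/mol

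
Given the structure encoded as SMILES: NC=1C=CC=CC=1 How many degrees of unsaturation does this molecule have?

4

Degree of unsaturation = (number of rings) + (number of π bonds).
Ring closures in the SMILES: 1.
π bonds: 3 double bonds (each 1 DoU) → 3 DoU from unsaturation.
Total DoU = 1 + 3 = 4.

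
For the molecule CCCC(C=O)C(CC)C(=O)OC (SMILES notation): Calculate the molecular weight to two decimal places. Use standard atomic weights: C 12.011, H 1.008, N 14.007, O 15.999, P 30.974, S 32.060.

First, the molecular formula is C10H18O3 (counting implicit H from valence).
  C: 10 × 12.011 = 120.110
  H: 18 × 1.008 = 18.144
  O: 3 × 15.999 = 47.997
Sum: 10×12.011 + 18×1.008 + 3×15.999 = 186.251 → 186.25 g/mol.

186.25 g/mol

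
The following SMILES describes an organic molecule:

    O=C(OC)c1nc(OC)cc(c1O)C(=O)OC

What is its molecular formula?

C10H11NO6

Walk through each heavy atom and fill implicit hydrogens from standard valence (C 4, N 3, O 2, S 2, halogen 1); for lowercase aromatic atoms, an aromatic c carries 1 H when it has two neighbours and 0 H with three, and aromatic n carries 0 H:
  atom 1: O, bond orders sum to 2 (valence 2) → 0 H
  atom 2: C, bond orders sum to 4 (valence 4) → 0 H
  atom 3: O, bond orders sum to 2 (valence 2) → 0 H
  atom 4: C, bond orders sum to 1 (valence 4) → 3 H
  atom 5: aromatic c, 3 neighbours → 0 H
  atom 6: aromatic n, 2 neighbours → 0 H
  atom 7: aromatic c, 3 neighbours → 0 H
  atom 8: O, bond orders sum to 2 (valence 2) → 0 H
  atom 9: C, bond orders sum to 1 (valence 4) → 3 H
  atom 10: aromatic c, 2 neighbours → 1 H
  atom 11: aromatic c, 3 neighbours → 0 H
  atom 12: aromatic c, 3 neighbours → 0 H
  atom 13: O, bond orders sum to 1 (valence 2) → 1 H
  atom 14: C, bond orders sum to 4 (valence 4) → 0 H
  atom 15: O, bond orders sum to 2 (valence 2) → 0 H
  atom 16: O, bond orders sum to 2 (valence 2) → 0 H
  atom 17: C, bond orders sum to 1 (valence 4) → 3 H
Totals → C:10, H:11, N:1, O:6.
In Hill order: C10H11NO6.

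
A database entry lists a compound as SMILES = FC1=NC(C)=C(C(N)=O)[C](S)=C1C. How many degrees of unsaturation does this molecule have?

5

Molecular formula: C8H9FN2OS.
DoU = (2C + 2 + N − H − X) / 2, where X is the halogen count and O/S are ignored.
    = (2·8 + 2 + 2 − 9 − 1) / 2 = 10 / 2 = 5.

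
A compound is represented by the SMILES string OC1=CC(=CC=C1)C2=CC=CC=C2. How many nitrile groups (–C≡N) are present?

Scan the SMILES for the nitrile motif — none present.
Groups that are present: 1 hydroxyl.

0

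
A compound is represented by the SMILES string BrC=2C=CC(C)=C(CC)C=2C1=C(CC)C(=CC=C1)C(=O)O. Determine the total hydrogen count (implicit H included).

19

Walk through each heavy atom and fill implicit hydrogens from standard valence (C 4, N 3, O 2, S 2, halogen 1):
  atom 1: Br (halogen, monovalent) → 0 H
  atom 2: C, bond orders sum to 4 (valence 4) → 0 H
  atom 3: C, bond orders sum to 3 (valence 4) → 1 H
  atom 4: C, bond orders sum to 3 (valence 4) → 1 H
  atom 5: C, bond orders sum to 4 (valence 4) → 0 H
  atom 6: C, bond orders sum to 1 (valence 4) → 3 H
  atom 7: C, bond orders sum to 4 (valence 4) → 0 H
  atom 8: C, bond orders sum to 2 (valence 4) → 2 H
  atom 9: C, bond orders sum to 1 (valence 4) → 3 H
  atom 10: C, bond orders sum to 4 (valence 4) → 0 H
  atom 11: C, bond orders sum to 4 (valence 4) → 0 H
  atom 12: C, bond orders sum to 4 (valence 4) → 0 H
  atom 13: C, bond orders sum to 2 (valence 4) → 2 H
  atom 14: C, bond orders sum to 1 (valence 4) → 3 H
  atom 15: C, bond orders sum to 4 (valence 4) → 0 H
  atom 16: C, bond orders sum to 3 (valence 4) → 1 H
  atom 17: C, bond orders sum to 3 (valence 4) → 1 H
  atom 18: C, bond orders sum to 3 (valence 4) → 1 H
  atom 19: C, bond orders sum to 4 (valence 4) → 0 H
  atom 20: O, bond orders sum to 2 (valence 2) → 0 H
  atom 21: O, bond orders sum to 1 (valence 2) → 1 H
Total hydrogens: 19.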